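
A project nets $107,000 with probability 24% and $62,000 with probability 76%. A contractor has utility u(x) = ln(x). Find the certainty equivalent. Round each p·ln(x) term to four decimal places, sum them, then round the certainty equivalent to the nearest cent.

E[u] = 0.24·ln(107000) + 0.76·ln(62000) = 2.7793 + 8.3865 = 11.1658
CE = e^11.1658 ≈ 70671.67

$70,671.67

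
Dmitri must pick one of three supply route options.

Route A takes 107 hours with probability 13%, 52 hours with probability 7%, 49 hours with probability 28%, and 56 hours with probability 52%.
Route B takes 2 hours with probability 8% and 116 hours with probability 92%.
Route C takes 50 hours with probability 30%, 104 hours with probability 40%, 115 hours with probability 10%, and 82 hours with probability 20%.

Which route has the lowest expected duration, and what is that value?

Route A = 0.13 × 107 + 0.07 × 52 + 0.28 × 49 + 0.52 × 56 = 13.91 + 3.64 + 13.72 + 29.12 = 60.39
Route B = 0.08 × 2 + 0.92 × 116 = 0.16 + 106.72 = 106.88
Route C = 0.3 × 50 + 0.4 × 104 + 0.1 × 115 + 0.2 × 82 = 15 + 41.6 + 11.5 + 16.4 = 84.5

Route A (60.39 hours)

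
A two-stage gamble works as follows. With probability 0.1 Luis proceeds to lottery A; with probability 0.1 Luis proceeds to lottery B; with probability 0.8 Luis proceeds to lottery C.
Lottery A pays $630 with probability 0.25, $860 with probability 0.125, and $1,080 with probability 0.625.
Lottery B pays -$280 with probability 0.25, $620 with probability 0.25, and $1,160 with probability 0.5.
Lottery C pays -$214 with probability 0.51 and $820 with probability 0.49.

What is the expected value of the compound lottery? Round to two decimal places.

EV(A) = 0.25 × 630 + 0.125 × 860 + 0.625 × 1080 = 157.5 + 107.5 + 675 = 940
EV(B) = 0.25 × (-280) + 0.25 × 620 + 0.5 × 1160 = -70 + 155 + 580 = 665
EV(C) = 0.51 × (-214) + 0.49 × 820 = -109.14 + 401.8 = 292.66
Overall = 0.1 × 940 + 0.1 × 665 + 0.8 × 292.66 = 94 + 66.5 + 234.128 = 394.628

$394.63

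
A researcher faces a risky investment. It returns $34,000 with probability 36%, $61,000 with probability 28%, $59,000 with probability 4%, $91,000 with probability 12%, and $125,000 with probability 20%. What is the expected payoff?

$67,600

EV = 0.36 × 34000 + 0.28 × 61000 + 0.04 × 59000 + 0.12 × 91000 + 0.2 × 125000 = 12240 + 17080 + 2360 + 10920 + 25000 = 67600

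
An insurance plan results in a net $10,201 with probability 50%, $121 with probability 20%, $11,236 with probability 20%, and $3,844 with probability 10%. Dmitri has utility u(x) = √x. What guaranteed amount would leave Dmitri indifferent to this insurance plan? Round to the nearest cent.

E[u] = 0.5·√10201 + 0.2·√121 + 0.2·√11236 + 0.1·√3844 = 0.5·101 + 0.2·11 + 0.2·106 + 0.1·62 = 80.1
CE = (80.1)² = 6416.01

$6,416.01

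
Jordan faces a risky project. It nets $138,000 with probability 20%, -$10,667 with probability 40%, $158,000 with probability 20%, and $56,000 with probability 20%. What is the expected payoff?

$66,133.20

EV = 0.2 × 138000 + 0.4 × (-10667) + 0.2 × 158000 + 0.2 × 56000 = 27600 − 4266.8 + 31600 + 11200 = 66133.2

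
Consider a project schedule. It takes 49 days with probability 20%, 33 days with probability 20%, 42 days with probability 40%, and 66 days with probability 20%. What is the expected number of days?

EV = 0.2 × 49 + 0.2 × 33 + 0.4 × 42 + 0.2 × 66 = 9.8 + 6.6 + 16.8 + 13.2 = 46.4

46.4 days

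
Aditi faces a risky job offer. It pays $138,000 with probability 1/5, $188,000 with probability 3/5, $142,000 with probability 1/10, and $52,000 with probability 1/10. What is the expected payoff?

EV = 1/5 × 138000 + 3/5 × 188000 + 1/10 × 142000 + 1/10 × 52000 = 27600 + 112800 + 14200 + 5200 = 159800

$159,800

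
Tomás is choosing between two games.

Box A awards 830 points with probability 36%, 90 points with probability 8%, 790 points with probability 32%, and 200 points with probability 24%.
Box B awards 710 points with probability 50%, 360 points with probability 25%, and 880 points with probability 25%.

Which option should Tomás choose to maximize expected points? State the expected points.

Box A = 0.36 × 830 + 0.08 × 90 + 0.32 × 790 + 0.24 × 200 = 298.8 + 7.2 + 252.8 + 48 = 606.8
Box B = 0.5 × 710 + 0.25 × 360 + 0.25 × 880 = 355 + 90 + 220 = 665

Box B (665 points)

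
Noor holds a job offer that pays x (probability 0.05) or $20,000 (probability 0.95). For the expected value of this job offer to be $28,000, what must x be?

0.05·x + 0.95·20000 = 28000
0.05·x = 28000 − 19000 = 9000
x = 9000 / 0.05 = 180000

x = $180,000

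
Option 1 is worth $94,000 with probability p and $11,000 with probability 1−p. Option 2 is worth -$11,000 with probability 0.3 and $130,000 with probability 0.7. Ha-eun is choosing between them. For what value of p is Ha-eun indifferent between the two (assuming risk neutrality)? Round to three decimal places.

EV(Option 2) = 0.3 × (-11000) + 0.7 × 130000 = -3300 + 91000 = 87700
p·94000 + (1−p)·11000 = 87700
83000p + 11000 = 87700
p = (87700 − 11000) / 83000

p = 0.924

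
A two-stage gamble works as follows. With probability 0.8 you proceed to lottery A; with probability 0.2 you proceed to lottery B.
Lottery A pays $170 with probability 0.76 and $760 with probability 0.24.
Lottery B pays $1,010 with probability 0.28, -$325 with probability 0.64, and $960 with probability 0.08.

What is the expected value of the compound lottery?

$279.60

EV(A) = 0.76 × 170 + 0.24 × 760 = 129.2 + 182.4 = 311.6
EV(B) = 0.28 × 1010 + 0.64 × (-325) + 0.08 × 960 = 282.8 − 208 + 76.8 = 151.6
Overall = 0.8 × 311.6 + 0.2 × 151.6 = 249.28 + 30.32 = 279.6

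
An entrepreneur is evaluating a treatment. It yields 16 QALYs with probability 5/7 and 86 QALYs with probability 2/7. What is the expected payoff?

36 QALYs

EV = 5/7 × 16 + 2/7 × 86 = 11.4286 + 24.5714 = 36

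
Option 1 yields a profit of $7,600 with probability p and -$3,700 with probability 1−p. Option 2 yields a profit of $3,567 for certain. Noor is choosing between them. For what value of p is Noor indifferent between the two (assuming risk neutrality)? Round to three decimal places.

p·7600 + (1−p)·(-3700) = 3567
11300p − 3700 = 3567
p = (3567 + 3700) / 11300

p = 0.643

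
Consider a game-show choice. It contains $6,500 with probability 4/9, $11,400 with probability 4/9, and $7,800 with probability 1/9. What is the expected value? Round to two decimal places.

$8,822.22

EV = 4/9 × 6500 + 4/9 × 11400 + 1/9 × 7800 = 2888.8889 + 5066.6667 + 866.6667 = 8822.2222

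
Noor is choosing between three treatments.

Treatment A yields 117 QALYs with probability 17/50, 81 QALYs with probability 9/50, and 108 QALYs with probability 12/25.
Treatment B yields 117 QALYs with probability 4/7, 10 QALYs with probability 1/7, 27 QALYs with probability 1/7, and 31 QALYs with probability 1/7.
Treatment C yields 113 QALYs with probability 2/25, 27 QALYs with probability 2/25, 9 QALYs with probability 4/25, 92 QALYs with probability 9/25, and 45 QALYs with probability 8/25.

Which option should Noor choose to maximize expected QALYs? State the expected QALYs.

Treatment A = 17/50 × 117 + 9/50 × 81 + 12/25 × 108 = 39.78 + 14.58 + 51.84 = 106.2
Treatment B = 4/7 × 117 + 1/7 × 10 + 1/7 × 27 + 1/7 × 31 = 66.8571 + 1.4286 + 3.8571 + 4.4286 = 76.5714
Treatment C = 2/25 × 113 + 2/25 × 27 + 4/25 × 9 + 9/25 × 92 + 8/25 × 45 = 9.04 + 2.16 + 1.44 + 33.12 + 14.4 = 60.16

Treatment A (106.2 QALYs)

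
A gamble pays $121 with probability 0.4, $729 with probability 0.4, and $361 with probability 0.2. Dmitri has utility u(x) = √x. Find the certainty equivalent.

$361

E[u] = 0.4·√121 + 0.4·√729 + 0.2·√361 = 0.4·11 + 0.4·27 + 0.2·19 = 19
CE = (19)² = 361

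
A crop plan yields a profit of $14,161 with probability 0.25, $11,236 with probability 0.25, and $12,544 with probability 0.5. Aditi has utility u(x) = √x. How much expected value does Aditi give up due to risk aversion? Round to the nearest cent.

E[u] = 0.25·√14161 + 0.25·√11236 + 0.5·√12544 = 0.25·119 + 0.25·106 + 0.5·112 = 112.25
CE = (112.25)² = 12600.0625
Risk premium = EV − CE = 12621.25 − 12600.0625 = 21.1875

$21.19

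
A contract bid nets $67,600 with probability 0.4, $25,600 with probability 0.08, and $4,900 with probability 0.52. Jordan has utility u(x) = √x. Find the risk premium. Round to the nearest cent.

$8,165.76

E[u] = 0.4·√67600 + 0.08·√25600 + 0.52·√4900 = 0.4·260 + 0.08·160 + 0.52·70 = 153.2
CE = (153.2)² = 23470.24
Risk premium = EV − CE = 31636 − 23470.24 = 8165.76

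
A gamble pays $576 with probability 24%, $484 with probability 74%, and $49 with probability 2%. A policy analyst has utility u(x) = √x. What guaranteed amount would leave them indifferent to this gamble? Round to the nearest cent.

E[u] = 0.24·√576 + 0.74·√484 + 0.02·√49 = 0.24·24 + 0.74·22 + 0.02·7 = 22.18
CE = (22.18)² = 491.9524

$491.95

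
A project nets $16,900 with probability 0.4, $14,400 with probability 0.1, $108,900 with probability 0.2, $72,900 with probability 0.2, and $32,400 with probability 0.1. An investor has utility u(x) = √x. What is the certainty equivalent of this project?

E[u] = 0.4·√16900 + 0.1·√14400 + 0.2·√108900 + 0.2·√72900 + 0.1·√32400 = 0.4·130 + 0.1·120 + 0.2·330 + 0.2·270 + 0.1·180 = 202
CE = (202)² = 40804

$40,804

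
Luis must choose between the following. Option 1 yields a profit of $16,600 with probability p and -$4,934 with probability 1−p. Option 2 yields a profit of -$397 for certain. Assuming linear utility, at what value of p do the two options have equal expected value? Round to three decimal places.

p = 0.211

p·16600 + (1−p)·(-4934) = -397
21534p − 4934 = -397
p = (-397 + 4934) / 21534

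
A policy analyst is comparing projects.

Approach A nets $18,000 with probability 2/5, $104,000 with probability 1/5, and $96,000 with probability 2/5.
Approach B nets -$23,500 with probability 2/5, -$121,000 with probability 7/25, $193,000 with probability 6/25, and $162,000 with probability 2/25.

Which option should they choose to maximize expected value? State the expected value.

Approach A = 2/5 × 18000 + 1/5 × 104000 + 2/5 × 96000 = 7200 + 20800 + 38400 = 66400
Approach B = 2/5 × (-23500) + 7/25 × (-121000) + 6/25 × 193000 + 2/25 × 162000 = -9400 − 33880 + 46320 + 12960 = 16000

Approach A ($66,400)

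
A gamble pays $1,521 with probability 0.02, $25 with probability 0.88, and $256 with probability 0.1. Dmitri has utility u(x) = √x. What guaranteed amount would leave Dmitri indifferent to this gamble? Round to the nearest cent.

$45.97

E[u] = 0.02·√1521 + 0.88·√25 + 0.1·√256 = 0.02·39 + 0.88·5 + 0.1·16 = 6.78
CE = (6.78)² = 45.9684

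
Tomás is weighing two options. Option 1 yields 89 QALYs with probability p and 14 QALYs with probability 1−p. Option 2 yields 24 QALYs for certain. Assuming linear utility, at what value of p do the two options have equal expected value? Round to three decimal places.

p = 0.133

p·89 + (1−p)·14 = 24
75p + 14 = 24
p = (24 − 14) / 75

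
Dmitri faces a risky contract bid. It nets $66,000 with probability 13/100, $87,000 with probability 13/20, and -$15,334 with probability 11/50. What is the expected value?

EV = 13/100 × 66000 + 13/20 × 87000 + 11/50 × (-15334) = 8580 + 56550 − 3373.48 = 61756.52

$61,756.52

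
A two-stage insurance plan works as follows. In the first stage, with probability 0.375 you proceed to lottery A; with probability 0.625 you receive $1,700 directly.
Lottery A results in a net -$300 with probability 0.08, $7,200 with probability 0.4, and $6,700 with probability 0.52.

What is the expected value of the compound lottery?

EV(A) = 0.08 × (-300) + 0.4 × 7200 + 0.52 × 6700 = -24 + 2880 + 3484 = 6340
Branch B: 1700 (certain)
Overall = 0.375 × 6340 + 0.625 × 1700 = 2377.5 + 1062.5 = 3440

$3,440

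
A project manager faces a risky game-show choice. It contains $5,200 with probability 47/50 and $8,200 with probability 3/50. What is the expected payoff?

$5,380

EV = 47/50 × 5200 + 3/50 × 8200 = 4888 + 492 = 5380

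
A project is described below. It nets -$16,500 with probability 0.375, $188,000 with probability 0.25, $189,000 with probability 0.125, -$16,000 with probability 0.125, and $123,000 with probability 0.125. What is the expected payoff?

EV = 0.375 × (-16500) + 0.25 × 188000 + 0.125 × 189000 + 0.125 × (-16000) + 0.125 × 123000 = -6187.5 + 47000 + 23625 − 2000 + 15375 = 77812.5

$77,812.50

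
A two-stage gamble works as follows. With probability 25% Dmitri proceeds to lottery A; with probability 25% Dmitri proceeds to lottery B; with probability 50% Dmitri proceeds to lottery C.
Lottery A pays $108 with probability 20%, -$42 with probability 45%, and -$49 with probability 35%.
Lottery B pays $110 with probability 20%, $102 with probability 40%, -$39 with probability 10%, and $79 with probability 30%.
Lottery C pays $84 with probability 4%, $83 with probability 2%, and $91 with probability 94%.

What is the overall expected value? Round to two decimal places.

EV(A) = 0.2 × 108 + 0.45 × (-42) + 0.35 × (-49) = 21.6 − 18.9 − 17.15 = -14.45
EV(B) = 0.2 × 110 + 0.4 × 102 + 0.1 × (-39) + 0.3 × 79 = 22 + 40.8 − 3.9 + 23.7 = 82.6
EV(C) = 0.04 × 84 + 0.02 × 83 + 0.94 × 91 = 3.36 + 1.66 + 85.54 = 90.56
Overall = 0.25 × (-14.45) + 0.25 × 82.6 + 0.5 × 90.56 = -3.6125 + 20.65 + 45.28 = 62.3175

$62.32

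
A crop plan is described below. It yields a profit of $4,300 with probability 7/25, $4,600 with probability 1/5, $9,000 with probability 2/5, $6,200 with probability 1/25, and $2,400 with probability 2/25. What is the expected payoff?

$6,164

EV = 7/25 × 4300 + 1/5 × 4600 + 2/5 × 9000 + 1/25 × 6200 + 2/25 × 2400 = 1204 + 920 + 3600 + 248 + 192 = 6164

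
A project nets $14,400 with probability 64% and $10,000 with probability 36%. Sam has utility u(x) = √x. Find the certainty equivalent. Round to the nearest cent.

E[u] = 0.64·√14400 + 0.36·√10000 = 0.64·120 + 0.36·100 = 112.8
CE = (112.8)² = 12723.84

$12,723.84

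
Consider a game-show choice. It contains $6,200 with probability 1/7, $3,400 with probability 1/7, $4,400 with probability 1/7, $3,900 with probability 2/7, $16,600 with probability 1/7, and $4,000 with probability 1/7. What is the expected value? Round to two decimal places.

$6,057.14

EV = 1/7 × 6200 + 1/7 × 3400 + 1/7 × 4400 + 2/7 × 3900 + 1/7 × 16600 + 1/7 × 4000 = 885.7143 + 485.7143 + 628.5714 + 1114.2857 + 2371.4286 + 571.4286 = 6057.1429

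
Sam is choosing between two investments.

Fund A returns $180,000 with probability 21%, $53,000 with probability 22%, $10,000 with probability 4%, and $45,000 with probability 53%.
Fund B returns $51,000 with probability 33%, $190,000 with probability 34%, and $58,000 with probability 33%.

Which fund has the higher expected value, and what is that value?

Fund B ($100,570)

Fund A = 0.21 × 180000 + 0.22 × 53000 + 0.04 × 10000 + 0.53 × 45000 = 37800 + 11660 + 400 + 23850 = 73710
Fund B = 0.33 × 51000 + 0.34 × 190000 + 0.33 × 58000 = 16830 + 64600 + 19140 = 100570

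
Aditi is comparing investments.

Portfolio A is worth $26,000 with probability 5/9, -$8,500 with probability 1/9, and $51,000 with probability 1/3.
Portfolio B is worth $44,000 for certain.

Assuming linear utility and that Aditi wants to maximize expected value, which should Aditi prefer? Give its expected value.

Portfolio B ($44,000)

Portfolio A = 5/9 × 26000 + 1/9 × (-8500) + 1/3 × 51000 = 14444.4444 − 944.4444 + 17000 = 30500
Portfolio B: 44000 (certain)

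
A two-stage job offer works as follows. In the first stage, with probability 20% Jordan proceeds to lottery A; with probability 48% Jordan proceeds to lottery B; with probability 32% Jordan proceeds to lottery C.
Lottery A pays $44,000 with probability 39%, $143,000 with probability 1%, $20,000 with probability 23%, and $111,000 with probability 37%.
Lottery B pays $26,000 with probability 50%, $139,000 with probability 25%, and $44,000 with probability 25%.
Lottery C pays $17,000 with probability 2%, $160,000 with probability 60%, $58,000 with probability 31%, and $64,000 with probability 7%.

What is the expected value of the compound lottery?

EV(A) = 0.39 × 44000 + 0.01 × 143000 + 0.23 × 20000 + 0.37 × 111000 = 17160 + 1430 + 4600 + 41070 = 64260
EV(B) = 0.5 × 26000 + 0.25 × 139000 + 0.25 × 44000 = 13000 + 34750 + 11000 = 58750
EV(C) = 0.02 × 17000 + 0.6 × 160000 + 0.31 × 58000 + 0.07 × 64000 = 340 + 96000 + 17980 + 4480 = 118800
Overall = 0.2 × 64260 + 0.48 × 58750 + 0.32 × 118800 = 12852 + 28200 + 38016 = 79068

$79,068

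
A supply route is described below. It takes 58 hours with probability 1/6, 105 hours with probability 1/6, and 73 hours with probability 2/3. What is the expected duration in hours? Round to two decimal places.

EV = 1/6 × 58 + 1/6 × 105 + 2/3 × 73 = 9.6667 + 17.5 + 48.6667 = 75.8333

75.83 hours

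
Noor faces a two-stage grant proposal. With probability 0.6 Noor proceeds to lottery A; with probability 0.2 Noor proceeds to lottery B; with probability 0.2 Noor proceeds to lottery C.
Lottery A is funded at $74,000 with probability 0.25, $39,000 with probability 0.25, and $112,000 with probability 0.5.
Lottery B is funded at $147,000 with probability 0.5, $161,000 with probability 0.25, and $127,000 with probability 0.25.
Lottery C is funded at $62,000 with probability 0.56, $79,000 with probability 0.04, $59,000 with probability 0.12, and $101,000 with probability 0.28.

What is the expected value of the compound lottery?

$94,298

EV(A) = 0.25 × 74000 + 0.25 × 39000 + 0.5 × 112000 = 18500 + 9750 + 56000 = 84250
EV(B) = 0.5 × 147000 + 0.25 × 161000 + 0.25 × 127000 = 73500 + 40250 + 31750 = 145500
EV(C) = 0.56 × 62000 + 0.04 × 79000 + 0.12 × 59000 + 0.28 × 101000 = 34720 + 3160 + 7080 + 28280 = 73240
Overall = 0.6 × 84250 + 0.2 × 145500 + 0.2 × 73240 = 50550 + 29100 + 14648 = 94298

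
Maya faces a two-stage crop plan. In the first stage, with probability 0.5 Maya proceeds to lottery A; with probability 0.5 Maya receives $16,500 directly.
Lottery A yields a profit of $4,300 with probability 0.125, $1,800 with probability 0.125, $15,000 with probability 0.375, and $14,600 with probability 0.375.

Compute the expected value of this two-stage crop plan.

$14,181.25

EV(A) = 0.125 × 4300 + 0.125 × 1800 + 0.375 × 15000 + 0.375 × 14600 = 537.5 + 225 + 5625 + 5475 = 11862.5
Branch B: 16500 (certain)
Overall = 0.5 × 11862.5 + 0.5 × 16500 = 5931.25 + 8250 = 14181.25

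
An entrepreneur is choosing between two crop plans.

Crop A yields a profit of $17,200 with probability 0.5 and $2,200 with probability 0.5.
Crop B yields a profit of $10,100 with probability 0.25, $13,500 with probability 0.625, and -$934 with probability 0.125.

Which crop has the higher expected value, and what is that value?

Crop B ($10,845.75)

Crop A = 0.5 × 17200 + 0.5 × 2200 = 8600 + 1100 = 9700
Crop B = 0.25 × 10100 + 0.625 × 13500 + 0.125 × (-934) = 2525 + 8437.5 − 116.75 = 10845.75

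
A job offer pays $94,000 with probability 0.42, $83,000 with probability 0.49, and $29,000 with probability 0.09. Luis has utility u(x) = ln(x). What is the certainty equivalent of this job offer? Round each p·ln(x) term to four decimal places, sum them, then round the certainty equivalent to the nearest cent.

E[u] = 0.42·ln(94000) + 0.49·ln(83000) + 0.09·ln(29000) = 4.8094 + 5.5500 + 0.9248 = 11.2842
CE = e^11.2842 ≈ 79554.69

$79,554.69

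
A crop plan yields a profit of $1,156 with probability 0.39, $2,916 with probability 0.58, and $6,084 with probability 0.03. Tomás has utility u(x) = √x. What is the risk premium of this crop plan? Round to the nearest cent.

$123.15

E[u] = 0.39·√1156 + 0.58·√2916 + 0.03·√6084 = 0.39·34 + 0.58·54 + 0.03·78 = 46.92
CE = (46.92)² = 2201.4864
Risk premium = EV − CE = 2324.64 − 2201.4864 = 123.1536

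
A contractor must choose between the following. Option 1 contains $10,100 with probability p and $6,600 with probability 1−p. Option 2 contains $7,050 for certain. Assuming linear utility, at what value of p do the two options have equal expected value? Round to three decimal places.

p = 0.129

p·10100 + (1−p)·6600 = 7050
3500p + 6600 = 7050
p = (7050 − 6600) / 3500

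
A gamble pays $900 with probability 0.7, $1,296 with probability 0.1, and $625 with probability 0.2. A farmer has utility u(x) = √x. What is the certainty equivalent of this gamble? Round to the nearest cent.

$876.16

E[u] = 0.7·√900 + 0.1·√1296 + 0.2·√625 = 0.7·30 + 0.1·36 + 0.2·25 = 29.6
CE = (29.6)² = 876.16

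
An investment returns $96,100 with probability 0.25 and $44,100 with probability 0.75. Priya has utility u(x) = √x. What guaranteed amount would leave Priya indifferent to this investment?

E[u] = 0.25·√96100 + 0.75·√44100 = 0.25·310 + 0.75·210 = 235
CE = (235)² = 55225

$55,225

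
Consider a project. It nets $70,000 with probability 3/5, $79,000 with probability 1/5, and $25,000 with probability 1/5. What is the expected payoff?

$62,800

EV = 3/5 × 70000 + 1/5 × 79000 + 1/5 × 25000 = 42000 + 15800 + 5000 = 62800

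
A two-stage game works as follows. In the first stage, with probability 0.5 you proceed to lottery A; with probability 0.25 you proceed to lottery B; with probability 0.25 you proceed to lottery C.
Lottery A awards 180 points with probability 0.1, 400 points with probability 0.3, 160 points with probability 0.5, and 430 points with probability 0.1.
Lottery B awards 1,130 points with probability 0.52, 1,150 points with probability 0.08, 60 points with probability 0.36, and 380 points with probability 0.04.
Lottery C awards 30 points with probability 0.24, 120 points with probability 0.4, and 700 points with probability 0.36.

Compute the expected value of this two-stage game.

EV(A) = 0.1 × 180 + 0.3 × 400 + 0.5 × 160 + 0.1 × 430 = 18 + 120 + 80 + 43 = 261
EV(B) = 0.52 × 1130 + 0.08 × 1150 + 0.36 × 60 + 0.04 × 380 = 587.6 + 92 + 21.6 + 15.2 = 716.4
EV(C) = 0.24 × 30 + 0.4 × 120 + 0.36 × 700 = 7.2 + 48 + 252 = 307.2
Overall = 0.5 × 261 + 0.25 × 716.4 + 0.25 × 307.2 = 130.5 + 179.1 + 76.8 = 386.4

386.4 points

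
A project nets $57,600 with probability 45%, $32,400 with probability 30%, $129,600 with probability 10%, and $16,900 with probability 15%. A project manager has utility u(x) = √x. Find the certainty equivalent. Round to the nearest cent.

$47,306.25

E[u] = 0.45·√57600 + 0.3·√32400 + 0.1·√129600 + 0.15·√16900 = 0.45·240 + 0.3·180 + 0.1·360 + 0.15·130 = 217.5
CE = (217.5)² = 47306.25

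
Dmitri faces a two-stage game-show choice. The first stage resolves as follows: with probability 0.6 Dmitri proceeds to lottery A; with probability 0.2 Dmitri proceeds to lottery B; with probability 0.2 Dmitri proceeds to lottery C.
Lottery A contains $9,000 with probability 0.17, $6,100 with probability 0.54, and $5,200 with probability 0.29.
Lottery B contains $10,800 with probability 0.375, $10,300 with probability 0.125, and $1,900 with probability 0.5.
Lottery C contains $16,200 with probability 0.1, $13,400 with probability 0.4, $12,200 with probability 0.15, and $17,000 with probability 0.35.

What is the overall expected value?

$8,008.70

EV(A) = 0.17 × 9000 + 0.54 × 6100 + 0.29 × 5200 = 1530 + 3294 + 1508 = 6332
EV(B) = 0.375 × 10800 + 0.125 × 10300 + 0.5 × 1900 = 4050 + 1287.5 + 950 = 6287.5
EV(C) = 0.1 × 16200 + 0.4 × 13400 + 0.15 × 12200 + 0.35 × 17000 = 1620 + 5360 + 1830 + 5950 = 14760
Overall = 0.6 × 6332 + 0.2 × 6287.5 + 0.2 × 14760 = 3799.2 + 1257.5 + 2952 = 8008.7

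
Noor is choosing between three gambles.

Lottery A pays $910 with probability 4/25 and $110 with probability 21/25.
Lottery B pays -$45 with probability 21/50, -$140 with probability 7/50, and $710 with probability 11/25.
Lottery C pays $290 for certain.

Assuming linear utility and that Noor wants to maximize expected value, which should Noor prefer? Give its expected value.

Lottery A = 4/25 × 910 + 21/25 × 110 = 145.6 + 92.4 = 238
Lottery B = 21/50 × (-45) + 7/50 × (-140) + 11/25 × 710 = -18.9 − 19.6 + 312.4 = 273.9
Lottery C: 290 (certain)

Lottery C ($290)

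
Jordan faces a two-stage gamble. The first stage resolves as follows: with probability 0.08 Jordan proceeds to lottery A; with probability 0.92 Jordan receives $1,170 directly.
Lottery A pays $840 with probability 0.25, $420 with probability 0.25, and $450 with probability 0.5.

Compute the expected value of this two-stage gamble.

EV(A) = 0.25 × 840 + 0.25 × 420 + 0.5 × 450 = 210 + 105 + 225 = 540
Branch B: 1170 (certain)
Overall = 0.08 × 540 + 0.92 × 1170 = 43.2 + 1076.4 = 1119.6

$1,119.60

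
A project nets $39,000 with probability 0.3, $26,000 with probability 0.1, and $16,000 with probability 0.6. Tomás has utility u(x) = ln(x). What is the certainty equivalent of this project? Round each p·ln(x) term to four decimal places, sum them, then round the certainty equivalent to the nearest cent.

E[u] = 0.3·ln(39000) + 0.1·ln(26000) + 0.6·ln(16000) = 3.1714 + 1.0166 + 5.8082 = 9.9962
CE = e^9.9962 ≈ 21942.92

$21,942.92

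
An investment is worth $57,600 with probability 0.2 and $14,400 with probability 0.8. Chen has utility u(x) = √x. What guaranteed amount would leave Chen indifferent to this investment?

E[u] = 0.2·√57600 + 0.8·√14400 = 0.2·240 + 0.8·120 = 144
CE = (144)² = 20736

$20,736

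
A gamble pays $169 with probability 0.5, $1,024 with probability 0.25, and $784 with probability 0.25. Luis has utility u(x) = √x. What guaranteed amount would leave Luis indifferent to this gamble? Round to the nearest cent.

E[u] = 0.5·√169 + 0.25·√1024 + 0.25·√784 = 0.5·13 + 0.25·32 + 0.25·28 = 21.5
CE = (21.5)² = 462.25

$462.25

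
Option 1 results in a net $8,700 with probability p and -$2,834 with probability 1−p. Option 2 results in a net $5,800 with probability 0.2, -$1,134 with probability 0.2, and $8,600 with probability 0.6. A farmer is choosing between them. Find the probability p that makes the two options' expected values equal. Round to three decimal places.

EV(Option 2) = 0.2 × 5800 + 0.2 × (-1134) + 0.6 × 8600 = 1160 − 226.8 + 5160 = 6093.2
p·8700 + (1−p)·(-2834) = 6093.2
11534p − 2834 = 6093.2
p = (6093.2 + 2834) / 11534

p = 0.774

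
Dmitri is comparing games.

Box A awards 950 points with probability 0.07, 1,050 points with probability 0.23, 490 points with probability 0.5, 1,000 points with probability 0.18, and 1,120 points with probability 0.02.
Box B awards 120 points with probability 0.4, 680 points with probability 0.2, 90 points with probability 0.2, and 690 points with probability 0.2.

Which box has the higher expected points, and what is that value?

Box A = 0.07 × 950 + 0.23 × 1050 + 0.5 × 490 + 0.18 × 1000 + 0.02 × 1120 = 66.5 + 241.5 + 245 + 180 + 22.4 = 755.4
Box B = 0.4 × 120 + 0.2 × 680 + 0.2 × 90 + 0.2 × 690 = 48 + 136 + 18 + 138 = 340

Box A (755.4 points)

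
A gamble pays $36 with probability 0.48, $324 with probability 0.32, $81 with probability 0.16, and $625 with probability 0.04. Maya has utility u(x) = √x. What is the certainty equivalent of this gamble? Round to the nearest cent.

$122.77

E[u] = 0.48·√36 + 0.32·√324 + 0.16·√81 + 0.04·√625 = 0.48·6 + 0.32·18 + 0.16·9 + 0.04·25 = 11.08
CE = (11.08)² = 122.7664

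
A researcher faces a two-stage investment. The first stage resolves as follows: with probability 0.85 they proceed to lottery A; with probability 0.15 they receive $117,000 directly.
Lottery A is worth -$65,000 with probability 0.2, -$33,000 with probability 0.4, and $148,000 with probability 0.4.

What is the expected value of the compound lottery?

EV(A) = 0.2 × (-65000) + 0.4 × (-33000) + 0.4 × 148000 = -13000 − 13200 + 59200 = 33000
Branch B: 117000 (certain)
Overall = 0.85 × 33000 + 0.15 × 117000 = 28050 + 17550 = 45600

$45,600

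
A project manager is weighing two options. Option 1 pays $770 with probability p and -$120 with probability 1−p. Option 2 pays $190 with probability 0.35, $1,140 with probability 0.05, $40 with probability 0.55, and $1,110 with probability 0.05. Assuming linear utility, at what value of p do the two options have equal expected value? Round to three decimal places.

p = 0.361

EV(Option 2) = 0.35 × 190 + 0.05 × 1140 + 0.55 × 40 + 0.05 × 1110 = 66.5 + 57 + 22 + 55.5 = 201
p·770 + (1−p)·(-120) = 201
890p − 120 = 201
p = (201 + 120) / 890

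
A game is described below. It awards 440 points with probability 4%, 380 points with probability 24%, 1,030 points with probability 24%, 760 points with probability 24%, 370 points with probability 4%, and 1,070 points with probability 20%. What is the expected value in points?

767.2 points

EV = 0.04 × 440 + 0.24 × 380 + 0.24 × 1030 + 0.24 × 760 + 0.04 × 370 + 0.2 × 1070 = 17.6 + 91.2 + 247.2 + 182.4 + 14.8 + 214 = 767.2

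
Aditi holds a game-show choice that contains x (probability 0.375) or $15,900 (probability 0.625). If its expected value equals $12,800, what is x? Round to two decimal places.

0.375·x + 0.625·15900 = 12800
0.375·x = 12800 − 9937.5 = 2862.5
x = 2862.5 / 0.375 = 7633.3333

x = $7,633.33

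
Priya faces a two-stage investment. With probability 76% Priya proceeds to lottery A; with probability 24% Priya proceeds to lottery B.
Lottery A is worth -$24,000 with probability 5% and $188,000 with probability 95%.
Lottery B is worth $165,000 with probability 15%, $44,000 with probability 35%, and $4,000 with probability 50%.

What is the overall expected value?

$144,940

EV(A) = 0.05 × (-24000) + 0.95 × 188000 = -1200 + 178600 = 177400
EV(B) = 0.15 × 165000 + 0.35 × 44000 + 0.5 × 4000 = 24750 + 15400 + 2000 = 42150
Overall = 0.76 × 177400 + 0.24 × 42150 = 134824 + 10116 = 144940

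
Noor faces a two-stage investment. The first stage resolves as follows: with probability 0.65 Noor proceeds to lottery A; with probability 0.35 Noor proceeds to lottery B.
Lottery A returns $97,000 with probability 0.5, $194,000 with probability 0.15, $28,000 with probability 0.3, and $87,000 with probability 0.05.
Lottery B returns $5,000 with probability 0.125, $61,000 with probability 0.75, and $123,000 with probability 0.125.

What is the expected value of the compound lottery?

EV(A) = 0.5 × 97000 + 0.15 × 194000 + 0.3 × 28000 + 0.05 × 87000 = 48500 + 29100 + 8400 + 4350 = 90350
EV(B) = 0.125 × 5000 + 0.75 × 61000 + 0.125 × 123000 = 625 + 45750 + 15375 = 61750
Overall = 0.65 × 90350 + 0.35 × 61750 = 58727.5 + 21612.5 = 80340

$80,340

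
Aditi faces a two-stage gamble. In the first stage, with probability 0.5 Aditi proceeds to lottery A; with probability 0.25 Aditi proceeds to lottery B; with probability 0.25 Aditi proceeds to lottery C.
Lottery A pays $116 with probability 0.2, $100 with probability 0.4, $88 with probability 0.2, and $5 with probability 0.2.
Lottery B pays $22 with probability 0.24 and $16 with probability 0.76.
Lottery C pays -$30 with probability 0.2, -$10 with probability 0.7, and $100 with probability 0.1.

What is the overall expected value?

$44.51

EV(A) = 0.2 × 116 + 0.4 × 100 + 0.2 × 88 + 0.2 × 5 = 23.2 + 40 + 17.6 + 1 = 81.8
EV(B) = 0.24 × 22 + 0.76 × 16 = 5.28 + 12.16 = 17.44
EV(C) = 0.2 × (-30) + 0.7 × (-10) + 0.1 × 100 = -6 − 7 + 10 = -3
Overall = 0.5 × 81.8 + 0.25 × 17.44 + 0.25 × (-3) = 40.9 + 4.36 − 0.75 = 44.51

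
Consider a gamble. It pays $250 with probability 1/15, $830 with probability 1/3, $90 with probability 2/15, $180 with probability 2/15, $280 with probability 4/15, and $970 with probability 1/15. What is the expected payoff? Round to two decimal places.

EV = 1/15 × 250 + 1/3 × 830 + 2/15 × 90 + 2/15 × 180 + 4/15 × 280 + 1/15 × 970 = 16.6667 + 276.6667 + 12 + 24 + 74.6667 + 64.6667 = 468.6667

$468.67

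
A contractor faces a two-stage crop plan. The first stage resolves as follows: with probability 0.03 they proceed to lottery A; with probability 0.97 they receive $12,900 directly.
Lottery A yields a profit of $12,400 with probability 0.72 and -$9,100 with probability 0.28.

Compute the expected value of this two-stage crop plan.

$12,704.40

EV(A) = 0.72 × 12400 + 0.28 × (-9100) = 8928 − 2548 = 6380
Branch B: 12900 (certain)
Overall = 0.03 × 6380 + 0.97 × 12900 = 191.4 + 12513 = 12704.4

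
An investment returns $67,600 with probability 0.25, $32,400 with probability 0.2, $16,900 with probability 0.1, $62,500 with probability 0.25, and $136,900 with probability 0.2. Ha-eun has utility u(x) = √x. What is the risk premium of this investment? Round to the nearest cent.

E[u] = 0.25·√67600 + 0.2·√32400 + 0.1·√16900 + 0.25·√62500 + 0.2·√136900 = 0.25·260 + 0.2·180 + 0.1·130 + 0.25·250 + 0.2·370 = 250.5
CE = (250.5)² = 62750.25
Risk premium = EV − CE = 68075 − 62750.25 = 5324.75

$5,324.75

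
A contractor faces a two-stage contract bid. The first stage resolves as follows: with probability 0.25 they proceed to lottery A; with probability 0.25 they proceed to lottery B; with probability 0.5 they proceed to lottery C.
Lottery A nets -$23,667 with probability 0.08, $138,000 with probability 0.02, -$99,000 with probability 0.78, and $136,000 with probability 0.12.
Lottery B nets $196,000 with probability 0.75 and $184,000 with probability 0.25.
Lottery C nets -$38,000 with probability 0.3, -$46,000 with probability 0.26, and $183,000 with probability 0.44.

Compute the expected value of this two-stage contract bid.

EV(A) = 0.08 × (-23667) + 0.02 × 138000 + 0.78 × (-99000) + 0.12 × 136000 = -1893.36 + 2760 − 77220 + 16320 = -60033.36
EV(B) = 0.75 × 196000 + 0.25 × 184000 = 147000 + 46000 = 193000
EV(C) = 0.3 × (-38000) + 0.26 × (-46000) + 0.44 × 183000 = -11400 − 11960 + 80520 = 57160
Overall = 0.25 × (-60033.36) + 0.25 × 193000 + 0.5 × 57160 = -15008.34 + 48250 + 28580 = 61821.66

$61,821.66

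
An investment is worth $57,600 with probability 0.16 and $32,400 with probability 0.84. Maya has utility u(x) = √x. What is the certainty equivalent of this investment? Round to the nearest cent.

$35,948.16

E[u] = 0.16·√57600 + 0.84·√32400 = 0.16·240 + 0.84·180 = 189.6
CE = (189.6)² = 35948.16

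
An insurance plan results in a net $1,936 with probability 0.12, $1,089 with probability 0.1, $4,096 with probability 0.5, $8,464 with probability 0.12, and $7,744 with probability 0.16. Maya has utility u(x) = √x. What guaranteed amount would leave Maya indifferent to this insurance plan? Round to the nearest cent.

E[u] = 0.12·√1936 + 0.1·√1089 + 0.5·√4096 + 0.12·√8464 + 0.16·√7744 = 0.12·44 + 0.1·33 + 0.5·64 + 0.12·92 + 0.16·88 = 65.7
CE = (65.7)² = 4316.49

$4,316.49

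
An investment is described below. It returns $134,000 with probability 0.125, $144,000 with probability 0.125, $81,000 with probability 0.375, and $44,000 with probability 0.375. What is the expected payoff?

EV = 0.125 × 134000 + 0.125 × 144000 + 0.375 × 81000 + 0.375 × 44000 = 16750 + 18000 + 30375 + 16500 = 81625

$81,625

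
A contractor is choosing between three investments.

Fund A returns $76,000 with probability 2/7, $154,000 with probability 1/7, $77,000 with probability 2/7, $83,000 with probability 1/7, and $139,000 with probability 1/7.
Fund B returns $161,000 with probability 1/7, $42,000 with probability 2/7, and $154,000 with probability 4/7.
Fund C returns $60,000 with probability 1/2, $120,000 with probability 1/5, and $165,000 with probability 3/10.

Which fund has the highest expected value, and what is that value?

Fund B ($123,000)

Fund A = 2/7 × 76000 + 1/7 × 154000 + 2/7 × 77000 + 1/7 × 83000 + 1/7 × 139000 = 21714.2857 + 22000 + 22000 + 11857.1429 + 19857.1429 = 97428.5714
Fund B = 1/7 × 161000 + 2/7 × 42000 + 4/7 × 154000 = 23000 + 12000 + 88000 = 123000
Fund C = 1/2 × 60000 + 1/5 × 120000 + 3/10 × 165000 = 30000 + 24000 + 49500 = 103500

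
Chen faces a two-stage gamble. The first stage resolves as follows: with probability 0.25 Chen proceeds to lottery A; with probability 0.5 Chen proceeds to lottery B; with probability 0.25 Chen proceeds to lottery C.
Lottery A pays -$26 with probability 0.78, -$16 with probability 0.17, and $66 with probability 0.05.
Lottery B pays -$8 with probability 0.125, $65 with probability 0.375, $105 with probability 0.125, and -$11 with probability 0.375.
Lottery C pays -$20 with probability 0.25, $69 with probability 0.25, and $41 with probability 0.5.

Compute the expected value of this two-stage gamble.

$19.45

EV(A) = 0.78 × (-26) + 0.17 × (-16) + 0.05 × 66 = -20.28 − 2.72 + 3.3 = -19.7
EV(B) = 0.125 × (-8) + 0.375 × 65 + 0.125 × 105 + 0.375 × (-11) = -1 + 24.375 + 13.125 − 4.125 = 32.375
EV(C) = 0.25 × (-20) + 0.25 × 69 + 0.5 × 41 = -5 + 17.25 + 20.5 = 32.75
Overall = 0.25 × (-19.7) + 0.5 × 32.375 + 0.25 × 32.75 = -4.925 + 16.1875 + 8.1875 = 19.45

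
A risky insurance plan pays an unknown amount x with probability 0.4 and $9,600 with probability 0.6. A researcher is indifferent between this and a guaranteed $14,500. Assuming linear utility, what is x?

0.4·x + 0.6·9600 = 14500
0.4·x = 14500 − 5760 = 8740
x = 8740 / 0.4 = 21850

x = $21,850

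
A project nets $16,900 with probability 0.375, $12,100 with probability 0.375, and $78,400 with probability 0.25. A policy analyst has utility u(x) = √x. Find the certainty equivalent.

E[u] = 0.375·√16900 + 0.375·√12100 + 0.25·√78400 = 0.375·130 + 0.375·110 + 0.25·280 = 160
CE = (160)² = 25600

$25,600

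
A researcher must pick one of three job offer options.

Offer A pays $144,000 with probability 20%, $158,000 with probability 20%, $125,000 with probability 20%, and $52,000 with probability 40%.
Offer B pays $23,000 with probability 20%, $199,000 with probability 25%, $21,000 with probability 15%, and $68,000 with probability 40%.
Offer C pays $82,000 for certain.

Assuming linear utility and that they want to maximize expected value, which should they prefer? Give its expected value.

Offer A = 0.2 × 144000 + 0.2 × 158000 + 0.2 × 125000 + 0.4 × 52000 = 28800 + 31600 + 25000 + 20800 = 106200
Offer B = 0.2 × 23000 + 0.25 × 199000 + 0.15 × 21000 + 0.4 × 68000 = 4600 + 49750 + 3150 + 27200 = 84700
Offer C: 82000 (certain)

Offer A ($106,200)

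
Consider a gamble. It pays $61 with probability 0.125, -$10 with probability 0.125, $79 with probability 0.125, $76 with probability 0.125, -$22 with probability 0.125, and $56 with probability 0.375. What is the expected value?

EV = 0.125 × 61 + 0.125 × (-10) + 0.125 × 79 + 0.125 × 76 + 0.125 × (-22) + 0.375 × 56 = 7.625 − 1.25 + 9.875 + 9.5 − 2.75 + 21 = 44

$44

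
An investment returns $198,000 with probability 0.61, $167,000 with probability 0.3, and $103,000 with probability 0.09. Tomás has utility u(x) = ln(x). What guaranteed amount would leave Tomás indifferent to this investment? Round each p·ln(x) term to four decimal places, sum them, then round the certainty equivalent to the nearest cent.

E[u] = 0.61·ln(198000) + 0.3·ln(167000) + 0.09·ln(103000) = 7.4396 + 3.6077 + 1.0388 = 12.0861
CE = e^12.0861 ≈ 177388.94

$177,388.94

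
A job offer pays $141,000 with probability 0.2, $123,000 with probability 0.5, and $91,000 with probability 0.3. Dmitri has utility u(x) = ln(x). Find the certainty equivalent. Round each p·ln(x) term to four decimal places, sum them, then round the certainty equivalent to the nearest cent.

$115,485.47

E[u] = 0.2·ln(141000) + 0.5·ln(123000) + 0.3·ln(91000) = 2.3713 + 5.8600 + 3.4256 = 11.6569
CE = e^11.6569 ≈ 115485.47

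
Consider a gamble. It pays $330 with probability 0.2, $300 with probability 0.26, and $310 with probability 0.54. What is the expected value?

EV = 0.2 × 330 + 0.26 × 300 + 0.54 × 310 = 66 + 78 + 167.4 = 311.4

$311.40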